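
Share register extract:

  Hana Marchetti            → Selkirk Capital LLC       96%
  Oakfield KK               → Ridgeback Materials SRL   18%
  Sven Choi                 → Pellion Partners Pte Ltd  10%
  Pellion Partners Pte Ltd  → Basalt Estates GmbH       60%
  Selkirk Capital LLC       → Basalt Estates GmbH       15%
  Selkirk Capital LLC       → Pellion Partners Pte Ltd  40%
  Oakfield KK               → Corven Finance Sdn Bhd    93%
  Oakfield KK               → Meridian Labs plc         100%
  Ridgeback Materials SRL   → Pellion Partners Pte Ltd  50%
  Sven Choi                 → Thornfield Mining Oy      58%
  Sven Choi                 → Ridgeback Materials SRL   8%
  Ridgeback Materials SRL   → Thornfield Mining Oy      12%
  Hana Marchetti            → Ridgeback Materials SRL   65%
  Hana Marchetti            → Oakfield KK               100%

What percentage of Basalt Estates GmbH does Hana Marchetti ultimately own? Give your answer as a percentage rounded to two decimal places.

62.34%

Hana reaches Basalt along 4 paths.
Via Selkirk: 96% × 15% = 14.4%.
Via Ridgeback → Pellion: 65% × 50% × 60% = 19.5%.
Via Oakfield → Ridgeback → Pellion: 100% × 18% × 50% × 60% = 5.4%.
Via Selkirk → Pellion: 96% × 40% × 60% = 23.04%.
Total: 14.4% + 19.5% + 5.4% + 23.04% = 62.34%.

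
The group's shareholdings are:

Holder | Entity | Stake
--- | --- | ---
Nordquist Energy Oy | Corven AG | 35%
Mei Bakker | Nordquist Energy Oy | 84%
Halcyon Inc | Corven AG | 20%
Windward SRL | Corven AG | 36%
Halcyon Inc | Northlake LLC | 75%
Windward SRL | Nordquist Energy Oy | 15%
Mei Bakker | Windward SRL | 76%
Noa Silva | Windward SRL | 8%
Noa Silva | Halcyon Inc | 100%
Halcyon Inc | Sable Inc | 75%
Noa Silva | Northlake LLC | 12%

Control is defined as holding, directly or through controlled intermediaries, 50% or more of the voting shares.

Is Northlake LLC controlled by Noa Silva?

Noa holds 100% of Halcyon, so Noa controls Halcyon.
Halcyon and Noa together hold 75% + 12% = 87% of Northlake, so Noa controls Northlake.

Yes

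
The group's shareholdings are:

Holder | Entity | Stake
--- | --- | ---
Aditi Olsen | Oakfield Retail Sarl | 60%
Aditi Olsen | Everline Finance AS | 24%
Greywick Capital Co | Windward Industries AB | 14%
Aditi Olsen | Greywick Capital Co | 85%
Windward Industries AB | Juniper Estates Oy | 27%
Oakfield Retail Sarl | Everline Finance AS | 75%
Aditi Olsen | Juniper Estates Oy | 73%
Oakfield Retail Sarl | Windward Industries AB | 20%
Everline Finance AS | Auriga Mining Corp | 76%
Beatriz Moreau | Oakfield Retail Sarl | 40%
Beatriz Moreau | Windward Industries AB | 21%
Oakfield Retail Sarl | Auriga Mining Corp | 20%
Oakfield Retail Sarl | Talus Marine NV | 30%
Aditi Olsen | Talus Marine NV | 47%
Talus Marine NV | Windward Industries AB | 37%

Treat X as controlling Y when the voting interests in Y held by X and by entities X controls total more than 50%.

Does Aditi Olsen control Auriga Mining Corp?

Yes

Aditi holds 60% of Oakfield, so Aditi controls Oakfield.
Aditi and Oakfield together hold 24% + 75% = 99% of Everline, so Aditi controls Everline.
Oakfield and Everline together hold 20% + 76% = 96% of Auriga, so Aditi controls Auriga.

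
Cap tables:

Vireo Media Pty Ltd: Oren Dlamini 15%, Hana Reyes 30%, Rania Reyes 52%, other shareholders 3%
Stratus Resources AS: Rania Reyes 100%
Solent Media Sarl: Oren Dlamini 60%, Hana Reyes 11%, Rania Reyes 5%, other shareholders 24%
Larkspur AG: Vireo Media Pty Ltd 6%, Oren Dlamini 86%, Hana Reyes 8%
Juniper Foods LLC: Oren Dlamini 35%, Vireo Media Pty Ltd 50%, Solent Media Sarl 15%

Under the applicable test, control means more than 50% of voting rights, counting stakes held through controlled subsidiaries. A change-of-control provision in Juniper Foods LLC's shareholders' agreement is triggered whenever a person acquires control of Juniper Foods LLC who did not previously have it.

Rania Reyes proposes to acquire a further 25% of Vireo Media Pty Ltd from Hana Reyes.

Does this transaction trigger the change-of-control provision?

No

The purchase adds only to Rania's holdings (Hana's stake shrinks), so Rania is the only person who could newly come to control Juniper.
Rania holds 52% of Vireo, so Rania controls Vireo.
Rania holds 100% of Stratus, so Rania controls Stratus.
In Juniper, Rania's side holds only 50%, not > 50%.
So before the transaction, Rania does not control Juniper.
After the purchase, Rania's direct stake in Vireo rises to 52% + 25% = 77%, and Hana's stake falls to 5%.
Rania holds 77% of Vireo, so Rania controls Vireo.
After the transaction, Rania's side holds 50% of Juniper, not > 50%, so Rania still does not control Juniper.
No new person acquires control, so the clause is not triggered.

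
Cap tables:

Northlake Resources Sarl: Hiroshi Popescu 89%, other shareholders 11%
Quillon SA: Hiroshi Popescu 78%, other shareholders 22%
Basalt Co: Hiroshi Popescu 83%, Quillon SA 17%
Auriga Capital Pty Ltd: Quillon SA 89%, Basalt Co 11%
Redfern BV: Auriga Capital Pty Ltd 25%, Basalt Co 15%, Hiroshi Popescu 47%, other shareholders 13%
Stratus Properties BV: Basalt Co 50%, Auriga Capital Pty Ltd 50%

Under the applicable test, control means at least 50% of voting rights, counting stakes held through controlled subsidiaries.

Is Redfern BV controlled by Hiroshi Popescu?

Yes

Hiroshi holds 78% of Quillon, so Hiroshi controls Quillon.
Hiroshi and Quillon together hold 83% + 17% = 100% of Basalt, so Hiroshi controls Basalt.
Quillon and Basalt together hold 89% + 11% = 100% of Auriga, so Hiroshi controls Auriga.
Auriga and Basalt and Hiroshi together hold 25% + 15% + 47% = 87% of Redfern, so Hiroshi controls Redfern.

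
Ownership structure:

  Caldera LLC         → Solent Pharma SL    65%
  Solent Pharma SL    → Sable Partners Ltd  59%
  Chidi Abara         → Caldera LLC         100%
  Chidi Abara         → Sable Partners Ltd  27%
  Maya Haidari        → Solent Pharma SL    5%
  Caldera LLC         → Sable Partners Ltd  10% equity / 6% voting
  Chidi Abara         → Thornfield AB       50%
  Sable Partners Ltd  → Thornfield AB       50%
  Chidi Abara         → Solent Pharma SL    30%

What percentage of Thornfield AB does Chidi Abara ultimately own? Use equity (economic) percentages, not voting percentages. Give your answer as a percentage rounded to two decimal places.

Chidi reaches Thornfield along 5 paths.
Via Sable: 27% × 50% = 13.5%.
Via Caldera → Sable: 100% × 10% × 50% = 5%.
Via Solent → Sable: 30% × 59% × 50% = 8.85%.
Via Caldera → Solent → Sable: 100% × 65% × 59% × 50% = 19.175%.
Direct stake: 50% = 50%.
Total: 13.5% + 5% + 8.85% + 19.175% + 50% = 96.525%.
Rounded: 96.53%.

96.53%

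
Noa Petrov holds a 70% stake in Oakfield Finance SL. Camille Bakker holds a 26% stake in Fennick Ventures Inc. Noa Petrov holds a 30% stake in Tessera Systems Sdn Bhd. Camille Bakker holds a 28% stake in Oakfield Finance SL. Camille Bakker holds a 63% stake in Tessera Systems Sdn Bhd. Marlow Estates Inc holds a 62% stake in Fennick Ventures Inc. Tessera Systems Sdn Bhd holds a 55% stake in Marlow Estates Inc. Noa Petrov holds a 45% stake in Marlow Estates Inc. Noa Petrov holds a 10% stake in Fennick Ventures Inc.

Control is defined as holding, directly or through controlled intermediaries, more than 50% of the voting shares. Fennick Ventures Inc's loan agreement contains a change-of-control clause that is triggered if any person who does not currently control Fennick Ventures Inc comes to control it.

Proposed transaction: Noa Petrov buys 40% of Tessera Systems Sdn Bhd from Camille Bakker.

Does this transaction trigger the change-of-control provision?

Yes

The purchase adds only to Noa's holdings (Camille's stake shrinks), so Noa is the only person who could newly come to control Fennick.
Noa holds 70% of Oakfield, so Noa controls Oakfield.
In Fennick, Noa's side holds only 10%, not > 50%.
So before the transaction, Noa does not control Fennick.
After the purchase, Noa's direct stake in Tessera rises to 30% + 40% = 70%, and Camille's stake falls to 23%.
Noa holds 70% of Tessera, so Noa controls Tessera.
Tessera and Noa together hold 55% + 45% = 100% of Marlow, so Noa controls Marlow.
Noa and Marlow together hold 10% + 62% = 72% of Fennick, so Noa controls Fennick.
Noa did not control Fennick before and does after, so the clause is triggered.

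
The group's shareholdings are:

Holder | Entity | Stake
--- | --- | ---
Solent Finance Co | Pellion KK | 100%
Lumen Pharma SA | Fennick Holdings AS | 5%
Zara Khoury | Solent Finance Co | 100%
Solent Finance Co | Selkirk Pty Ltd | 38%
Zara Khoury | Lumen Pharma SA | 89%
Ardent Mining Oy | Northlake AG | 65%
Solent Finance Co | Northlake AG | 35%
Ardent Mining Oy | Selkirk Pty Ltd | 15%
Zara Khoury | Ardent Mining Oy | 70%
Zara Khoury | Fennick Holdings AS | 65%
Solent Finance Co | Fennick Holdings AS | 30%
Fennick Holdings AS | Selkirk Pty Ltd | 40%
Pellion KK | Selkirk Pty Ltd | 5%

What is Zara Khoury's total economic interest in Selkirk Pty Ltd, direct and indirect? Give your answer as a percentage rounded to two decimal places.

Zara reaches Selkirk along 6 paths.
Via Ardent: 70% × 15% = 10.5%.
Via Lumen → Fennick: 89% × 5% × 40% = 1.78%.
Via Solent → Fennick: 100% × 30% × 40% = 12%.
Via Fennick: 65% × 40% = 26%.
Via Solent: 100% × 38% = 38%.
Via Solent → Pellion: 100% × 100% × 5% = 5%.
Total: 10.5% + 1.78% + 12% + 26% + 38% + 5% = 93.28%.

93.28%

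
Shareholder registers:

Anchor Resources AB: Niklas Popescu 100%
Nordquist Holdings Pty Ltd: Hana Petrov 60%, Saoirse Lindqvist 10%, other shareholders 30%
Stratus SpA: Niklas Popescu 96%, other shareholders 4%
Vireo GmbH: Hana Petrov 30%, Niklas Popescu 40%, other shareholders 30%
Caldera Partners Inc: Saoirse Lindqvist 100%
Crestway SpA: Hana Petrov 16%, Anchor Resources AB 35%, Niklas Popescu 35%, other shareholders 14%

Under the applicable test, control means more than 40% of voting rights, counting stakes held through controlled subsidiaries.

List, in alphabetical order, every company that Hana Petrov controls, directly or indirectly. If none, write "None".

Nordquist Holdings Pty Ltd

Hana holds 60% of Nordquist, so Hana controls Nordquist.
No other company's threshold is met.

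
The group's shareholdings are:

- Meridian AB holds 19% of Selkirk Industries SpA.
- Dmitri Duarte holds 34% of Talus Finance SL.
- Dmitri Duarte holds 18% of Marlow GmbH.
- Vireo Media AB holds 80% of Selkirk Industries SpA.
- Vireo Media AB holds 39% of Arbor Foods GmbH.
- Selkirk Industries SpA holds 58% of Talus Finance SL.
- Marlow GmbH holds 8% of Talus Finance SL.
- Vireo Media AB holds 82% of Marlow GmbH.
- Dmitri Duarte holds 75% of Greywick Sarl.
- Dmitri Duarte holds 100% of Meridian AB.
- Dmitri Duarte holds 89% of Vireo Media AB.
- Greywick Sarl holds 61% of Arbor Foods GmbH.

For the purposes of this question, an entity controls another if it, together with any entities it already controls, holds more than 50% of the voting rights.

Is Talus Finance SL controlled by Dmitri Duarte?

Dmitri holds 100% of Meridian, so Dmitri controls Meridian.
Dmitri holds 89% of Vireo, so Dmitri controls Vireo.
Meridian and Vireo together hold 19% + 80% = 99% of Selkirk, so Dmitri controls Selkirk.
Dmitri and Vireo together hold 18% + 82% = 100% of Marlow, so Dmitri controls Marlow.
Marlow and Selkirk and Dmitri together hold 8% + 58% + 34% = 100% of Talus, so Dmitri controls Talus.

Yes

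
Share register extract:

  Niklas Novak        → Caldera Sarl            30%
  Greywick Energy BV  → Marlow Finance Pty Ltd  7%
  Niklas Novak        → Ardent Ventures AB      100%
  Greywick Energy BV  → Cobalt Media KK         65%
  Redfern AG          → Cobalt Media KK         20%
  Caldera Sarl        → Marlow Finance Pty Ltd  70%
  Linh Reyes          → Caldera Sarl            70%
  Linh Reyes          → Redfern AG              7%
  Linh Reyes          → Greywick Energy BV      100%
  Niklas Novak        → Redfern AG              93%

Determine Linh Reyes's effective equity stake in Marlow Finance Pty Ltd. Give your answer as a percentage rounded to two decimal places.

56.00%

Linh reaches Marlow along 2 paths.
Via Caldera: 70% × 70% = 49%.
Via Greywick: 100% × 7% = 7%.
Total: 49% + 7% = 56%.
Rounded: 56.00%.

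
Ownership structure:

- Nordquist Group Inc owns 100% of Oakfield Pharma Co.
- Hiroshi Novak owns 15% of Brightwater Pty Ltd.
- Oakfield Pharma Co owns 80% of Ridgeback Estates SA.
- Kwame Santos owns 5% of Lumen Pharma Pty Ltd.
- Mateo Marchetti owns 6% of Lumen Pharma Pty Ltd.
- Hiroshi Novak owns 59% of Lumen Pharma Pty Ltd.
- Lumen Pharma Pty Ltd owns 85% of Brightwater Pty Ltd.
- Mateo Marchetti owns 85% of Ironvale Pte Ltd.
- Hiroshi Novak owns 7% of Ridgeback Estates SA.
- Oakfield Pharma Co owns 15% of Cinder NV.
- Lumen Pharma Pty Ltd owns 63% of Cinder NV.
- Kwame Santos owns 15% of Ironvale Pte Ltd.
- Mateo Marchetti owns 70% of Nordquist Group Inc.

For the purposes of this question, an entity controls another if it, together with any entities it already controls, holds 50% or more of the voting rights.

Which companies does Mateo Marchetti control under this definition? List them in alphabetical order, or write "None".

Mateo holds 70% of Nordquist, so Mateo controls Nordquist.
Mateo holds 85% of Ironvale, so Mateo controls Ironvale.
Nordquist holds 100% of Oakfield, so Mateo controls Oakfield.
Oakfield holds 80% of Ridgeback, so Mateo controls Ridgeback.
No other company's threshold is met.

Ironvale Pte Ltd, Nordquist Group Inc, Oakfield Pharma Co, Ridgeback Estates SA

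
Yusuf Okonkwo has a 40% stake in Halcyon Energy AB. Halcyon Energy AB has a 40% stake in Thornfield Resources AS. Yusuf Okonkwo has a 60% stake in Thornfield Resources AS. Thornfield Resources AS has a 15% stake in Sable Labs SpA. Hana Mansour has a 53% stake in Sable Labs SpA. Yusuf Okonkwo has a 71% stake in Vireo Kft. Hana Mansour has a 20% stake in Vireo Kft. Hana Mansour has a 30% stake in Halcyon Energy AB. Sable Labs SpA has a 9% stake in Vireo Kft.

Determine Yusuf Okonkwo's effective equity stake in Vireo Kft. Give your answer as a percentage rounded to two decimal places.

72.03%

Yusuf reaches Vireo along 3 paths.
Via Thornfield → Sable: 60% × 15% × 9% = 0.81%.
Via Halcyon → Thornfield → Sable: 40% × 40% × 15% × 9% = 0.216%.
Direct stake: 71% = 71%.
Total: 0.81% + 0.216% + 71% = 72.026%.
Rounded: 72.03%.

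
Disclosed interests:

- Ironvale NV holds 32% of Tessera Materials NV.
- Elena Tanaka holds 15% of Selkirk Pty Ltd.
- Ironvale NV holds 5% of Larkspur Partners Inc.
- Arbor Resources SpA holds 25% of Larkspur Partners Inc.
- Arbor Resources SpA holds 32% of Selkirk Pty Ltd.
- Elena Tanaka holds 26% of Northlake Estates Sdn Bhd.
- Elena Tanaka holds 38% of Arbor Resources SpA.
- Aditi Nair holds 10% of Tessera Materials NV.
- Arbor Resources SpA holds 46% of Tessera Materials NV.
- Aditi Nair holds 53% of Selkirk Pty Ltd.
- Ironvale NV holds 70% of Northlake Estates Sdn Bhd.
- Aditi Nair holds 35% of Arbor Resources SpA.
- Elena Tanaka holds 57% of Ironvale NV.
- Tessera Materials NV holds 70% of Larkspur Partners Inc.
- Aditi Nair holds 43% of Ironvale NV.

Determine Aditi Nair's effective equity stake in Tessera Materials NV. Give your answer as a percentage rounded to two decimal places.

39.86%

Aditi reaches Tessera along 3 paths.
Via Arbor: 35% × 46% = 16.1%.
Via Ironvale: 43% × 32% = 13.76%.
Direct stake: 10% = 10%.
Total: 16.1% + 13.76% + 10% = 39.86%.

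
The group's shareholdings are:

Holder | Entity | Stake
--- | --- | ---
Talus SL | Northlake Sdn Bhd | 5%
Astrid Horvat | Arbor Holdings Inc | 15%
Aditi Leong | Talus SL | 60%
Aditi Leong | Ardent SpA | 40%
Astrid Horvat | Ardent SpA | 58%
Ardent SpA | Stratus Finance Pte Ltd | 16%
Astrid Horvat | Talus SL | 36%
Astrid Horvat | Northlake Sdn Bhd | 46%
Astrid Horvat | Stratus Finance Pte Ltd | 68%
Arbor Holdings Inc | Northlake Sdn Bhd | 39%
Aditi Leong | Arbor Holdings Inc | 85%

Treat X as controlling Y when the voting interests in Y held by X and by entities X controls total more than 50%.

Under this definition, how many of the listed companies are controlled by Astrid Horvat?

Astrid holds 58% of Ardent, so Astrid controls Ardent.
Ardent and Astrid together hold 16% + 68% = 84% of Stratus, so Astrid controls Stratus.
No other company's threshold is met.
Astrid controls 2 companies.

2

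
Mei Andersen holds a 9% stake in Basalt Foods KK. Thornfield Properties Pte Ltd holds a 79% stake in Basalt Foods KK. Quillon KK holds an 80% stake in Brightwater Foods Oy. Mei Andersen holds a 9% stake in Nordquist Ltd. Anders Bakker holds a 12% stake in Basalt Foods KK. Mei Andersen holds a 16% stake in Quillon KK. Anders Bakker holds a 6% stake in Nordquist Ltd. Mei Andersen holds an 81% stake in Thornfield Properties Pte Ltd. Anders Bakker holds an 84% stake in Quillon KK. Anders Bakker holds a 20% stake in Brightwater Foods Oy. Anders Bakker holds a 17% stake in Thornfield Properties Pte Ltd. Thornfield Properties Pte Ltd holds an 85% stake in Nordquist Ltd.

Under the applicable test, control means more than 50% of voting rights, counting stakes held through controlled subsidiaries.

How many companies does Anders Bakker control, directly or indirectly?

Anders holds 84% of Quillon, so Anders controls Quillon.
Anders and Quillon together hold 20% + 80% = 100% of Brightwater, so Anders controls Brightwater.
No other company's threshold is met.
Anders controls 2 companies.

2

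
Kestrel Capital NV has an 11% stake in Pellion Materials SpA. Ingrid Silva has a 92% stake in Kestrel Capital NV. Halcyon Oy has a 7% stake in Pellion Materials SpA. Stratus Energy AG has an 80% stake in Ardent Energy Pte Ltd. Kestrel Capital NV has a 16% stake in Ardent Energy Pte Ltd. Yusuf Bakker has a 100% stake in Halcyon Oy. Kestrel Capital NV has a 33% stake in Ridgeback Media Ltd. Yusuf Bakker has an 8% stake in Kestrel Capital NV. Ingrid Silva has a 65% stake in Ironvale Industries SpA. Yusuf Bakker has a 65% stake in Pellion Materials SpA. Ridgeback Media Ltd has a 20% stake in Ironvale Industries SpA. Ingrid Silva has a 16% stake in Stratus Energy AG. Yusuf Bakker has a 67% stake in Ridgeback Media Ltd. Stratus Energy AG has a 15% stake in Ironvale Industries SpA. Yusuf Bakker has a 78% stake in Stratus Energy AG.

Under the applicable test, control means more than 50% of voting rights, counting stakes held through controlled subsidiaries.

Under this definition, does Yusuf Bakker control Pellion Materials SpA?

Yes

Yusuf holds 100% of Halcyon, so Yusuf controls Halcyon.
Halcyon and Yusuf together hold 7% + 65% = 72% of Pellion, so Yusuf controls Pellion.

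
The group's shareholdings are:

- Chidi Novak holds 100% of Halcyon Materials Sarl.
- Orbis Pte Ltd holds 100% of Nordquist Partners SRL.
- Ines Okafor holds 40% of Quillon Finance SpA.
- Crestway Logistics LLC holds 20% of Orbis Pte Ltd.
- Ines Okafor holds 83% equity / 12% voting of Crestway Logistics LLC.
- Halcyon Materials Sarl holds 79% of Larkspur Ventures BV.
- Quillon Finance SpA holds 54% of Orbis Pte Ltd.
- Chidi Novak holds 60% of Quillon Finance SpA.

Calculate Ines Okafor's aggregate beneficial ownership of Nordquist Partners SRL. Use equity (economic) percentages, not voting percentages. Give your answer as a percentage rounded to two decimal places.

38.20%

Ines reaches Nordquist along 2 paths.
Via Crestway → Orbis: 83% × 20% × 100% = 16.6%.
Via Quillon → Orbis: 40% × 54% × 100% = 21.6%.
Total: 16.6% + 21.6% = 38.2%.
Rounded: 38.20%.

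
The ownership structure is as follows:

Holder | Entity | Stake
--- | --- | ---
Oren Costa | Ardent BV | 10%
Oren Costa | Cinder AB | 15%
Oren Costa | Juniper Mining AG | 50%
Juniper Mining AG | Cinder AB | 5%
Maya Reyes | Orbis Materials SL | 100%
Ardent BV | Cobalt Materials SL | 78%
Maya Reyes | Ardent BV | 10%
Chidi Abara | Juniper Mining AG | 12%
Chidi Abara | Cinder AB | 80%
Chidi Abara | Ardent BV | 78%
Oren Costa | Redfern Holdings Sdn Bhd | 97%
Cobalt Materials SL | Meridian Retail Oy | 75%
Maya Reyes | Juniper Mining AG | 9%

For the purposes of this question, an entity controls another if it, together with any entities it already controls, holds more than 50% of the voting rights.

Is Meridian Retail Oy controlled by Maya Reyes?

No

Maya holds 100% of Orbis, so Maya controls Orbis.
Neither Maya nor any entity Maya controls holds any voting interest in Meridian.
So Maya does not control Meridian.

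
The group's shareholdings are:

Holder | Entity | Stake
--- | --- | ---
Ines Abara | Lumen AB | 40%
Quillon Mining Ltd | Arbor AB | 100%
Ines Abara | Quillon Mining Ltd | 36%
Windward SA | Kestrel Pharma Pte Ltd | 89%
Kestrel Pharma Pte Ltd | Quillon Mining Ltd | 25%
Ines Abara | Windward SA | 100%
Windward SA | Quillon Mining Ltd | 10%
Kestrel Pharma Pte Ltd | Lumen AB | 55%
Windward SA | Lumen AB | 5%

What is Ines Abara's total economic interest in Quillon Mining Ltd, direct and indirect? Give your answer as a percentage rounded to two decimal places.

Ines reaches Quillon along 3 paths.
Via Windward: 100% × 10% = 10%.
Via Windward → Kestrel: 100% × 89% × 25% = 22.25%.
Direct stake: 36% = 36%.
Total: 10% + 22.25% + 36% = 68.25%.

68.25%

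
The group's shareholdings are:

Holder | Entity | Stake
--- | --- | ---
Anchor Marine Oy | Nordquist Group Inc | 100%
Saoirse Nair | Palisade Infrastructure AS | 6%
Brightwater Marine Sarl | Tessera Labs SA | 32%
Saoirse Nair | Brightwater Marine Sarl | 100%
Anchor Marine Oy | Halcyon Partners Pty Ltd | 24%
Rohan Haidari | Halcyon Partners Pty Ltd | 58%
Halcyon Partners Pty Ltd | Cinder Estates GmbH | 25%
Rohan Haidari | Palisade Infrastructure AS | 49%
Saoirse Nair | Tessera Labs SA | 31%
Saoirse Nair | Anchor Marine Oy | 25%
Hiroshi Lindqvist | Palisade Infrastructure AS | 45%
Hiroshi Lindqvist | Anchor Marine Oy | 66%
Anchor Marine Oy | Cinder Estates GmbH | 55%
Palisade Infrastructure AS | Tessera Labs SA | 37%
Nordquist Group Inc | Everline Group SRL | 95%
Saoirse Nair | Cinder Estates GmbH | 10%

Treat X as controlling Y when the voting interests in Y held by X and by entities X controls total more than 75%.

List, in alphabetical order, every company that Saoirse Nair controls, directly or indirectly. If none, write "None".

Brightwater Marine Sarl

Saoirse holds 100% of Brightwater, so Saoirse controls Brightwater.
No other company's threshold is met.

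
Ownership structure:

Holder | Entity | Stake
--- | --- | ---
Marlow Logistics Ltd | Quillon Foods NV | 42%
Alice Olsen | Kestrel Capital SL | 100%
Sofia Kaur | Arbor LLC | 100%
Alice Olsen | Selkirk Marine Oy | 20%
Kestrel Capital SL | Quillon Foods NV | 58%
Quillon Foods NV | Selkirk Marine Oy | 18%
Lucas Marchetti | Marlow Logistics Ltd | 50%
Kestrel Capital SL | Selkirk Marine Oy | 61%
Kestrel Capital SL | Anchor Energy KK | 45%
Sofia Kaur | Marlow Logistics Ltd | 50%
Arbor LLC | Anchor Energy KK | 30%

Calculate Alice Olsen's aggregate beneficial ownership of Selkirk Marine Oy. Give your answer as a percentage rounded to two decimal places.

91.44%

Alice reaches Selkirk along 3 paths.
Direct stake: 20% = 20%.
Via Kestrel: 100% × 61% = 61%.
Via Kestrel → Quillon: 100% × 58% × 18% = 10.44%.
Total: 20% + 61% + 10.44% = 91.44%.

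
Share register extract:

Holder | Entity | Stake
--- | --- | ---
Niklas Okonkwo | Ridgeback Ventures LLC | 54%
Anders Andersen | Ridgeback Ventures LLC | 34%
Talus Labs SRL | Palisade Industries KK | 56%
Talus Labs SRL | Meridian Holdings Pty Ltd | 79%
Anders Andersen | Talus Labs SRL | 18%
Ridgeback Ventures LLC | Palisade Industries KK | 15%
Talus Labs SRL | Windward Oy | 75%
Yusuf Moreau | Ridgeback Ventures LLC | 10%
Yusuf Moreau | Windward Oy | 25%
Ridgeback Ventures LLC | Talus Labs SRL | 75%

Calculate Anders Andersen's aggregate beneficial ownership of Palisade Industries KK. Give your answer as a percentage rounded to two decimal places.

Anders reaches Palisade along 3 paths.
Via Ridgeback: 34% × 15% = 5.1%.
Via Talus: 18% × 56% = 10.08%.
Via Ridgeback → Talus: 34% × 75% × 56% = 14.28%.
Total: 5.1% + 10.08% + 14.28% = 29.46%.

29.46%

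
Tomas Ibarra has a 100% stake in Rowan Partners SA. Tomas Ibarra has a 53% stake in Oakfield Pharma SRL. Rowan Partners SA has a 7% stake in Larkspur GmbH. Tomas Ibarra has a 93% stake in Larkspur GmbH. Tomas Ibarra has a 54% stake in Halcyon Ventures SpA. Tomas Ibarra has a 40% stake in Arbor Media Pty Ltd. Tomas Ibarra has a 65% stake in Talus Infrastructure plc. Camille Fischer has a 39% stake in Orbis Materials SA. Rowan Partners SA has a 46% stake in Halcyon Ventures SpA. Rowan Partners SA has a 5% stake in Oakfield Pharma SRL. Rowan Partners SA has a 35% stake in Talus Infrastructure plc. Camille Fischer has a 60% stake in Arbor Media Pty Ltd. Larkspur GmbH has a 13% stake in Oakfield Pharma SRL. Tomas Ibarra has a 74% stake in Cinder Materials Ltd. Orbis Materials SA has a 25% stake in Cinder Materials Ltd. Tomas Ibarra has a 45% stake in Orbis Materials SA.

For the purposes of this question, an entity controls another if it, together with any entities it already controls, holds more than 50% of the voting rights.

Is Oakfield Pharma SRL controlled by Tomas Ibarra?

Tomas holds 100% of Rowan, so Tomas controls Rowan.
Tomas and Rowan together hold 93% + 7% = 100% of Larkspur, so Tomas controls Larkspur.
Rowan and Tomas and Larkspur together hold 5% + 53% + 13% = 71% of Oakfield, so Tomas controls Oakfield.

Yes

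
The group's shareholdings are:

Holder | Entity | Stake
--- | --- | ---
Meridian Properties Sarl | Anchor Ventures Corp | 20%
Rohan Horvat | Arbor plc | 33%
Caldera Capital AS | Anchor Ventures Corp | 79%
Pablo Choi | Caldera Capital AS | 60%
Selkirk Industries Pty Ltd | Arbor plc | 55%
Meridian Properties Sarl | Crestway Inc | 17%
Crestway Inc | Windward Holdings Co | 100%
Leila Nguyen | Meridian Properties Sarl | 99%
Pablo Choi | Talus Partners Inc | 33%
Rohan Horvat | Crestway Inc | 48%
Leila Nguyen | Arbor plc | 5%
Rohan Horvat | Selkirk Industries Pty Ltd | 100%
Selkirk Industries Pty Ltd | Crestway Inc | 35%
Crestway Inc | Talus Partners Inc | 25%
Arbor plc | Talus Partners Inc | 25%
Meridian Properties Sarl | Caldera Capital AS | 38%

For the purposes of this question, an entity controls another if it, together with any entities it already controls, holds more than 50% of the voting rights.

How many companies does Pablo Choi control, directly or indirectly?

Pablo holds 60% of Caldera, so Pablo controls Caldera.
Caldera holds 79% of Anchor, so Pablo controls Anchor.
No other company's threshold is met.
Pablo controls 2 companies.

2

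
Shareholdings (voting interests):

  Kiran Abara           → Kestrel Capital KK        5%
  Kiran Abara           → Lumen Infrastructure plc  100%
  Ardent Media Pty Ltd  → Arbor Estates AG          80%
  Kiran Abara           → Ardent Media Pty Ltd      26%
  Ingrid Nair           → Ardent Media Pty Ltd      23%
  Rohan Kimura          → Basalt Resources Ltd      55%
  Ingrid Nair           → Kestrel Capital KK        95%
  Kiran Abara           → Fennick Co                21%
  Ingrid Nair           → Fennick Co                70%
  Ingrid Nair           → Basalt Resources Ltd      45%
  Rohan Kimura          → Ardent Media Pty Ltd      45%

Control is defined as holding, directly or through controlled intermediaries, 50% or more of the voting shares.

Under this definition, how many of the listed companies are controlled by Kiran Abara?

Kiran holds 100% of Lumen, so Kiran controls Lumen.
No other company's threshold is met.
Kiran controls 1 company.

1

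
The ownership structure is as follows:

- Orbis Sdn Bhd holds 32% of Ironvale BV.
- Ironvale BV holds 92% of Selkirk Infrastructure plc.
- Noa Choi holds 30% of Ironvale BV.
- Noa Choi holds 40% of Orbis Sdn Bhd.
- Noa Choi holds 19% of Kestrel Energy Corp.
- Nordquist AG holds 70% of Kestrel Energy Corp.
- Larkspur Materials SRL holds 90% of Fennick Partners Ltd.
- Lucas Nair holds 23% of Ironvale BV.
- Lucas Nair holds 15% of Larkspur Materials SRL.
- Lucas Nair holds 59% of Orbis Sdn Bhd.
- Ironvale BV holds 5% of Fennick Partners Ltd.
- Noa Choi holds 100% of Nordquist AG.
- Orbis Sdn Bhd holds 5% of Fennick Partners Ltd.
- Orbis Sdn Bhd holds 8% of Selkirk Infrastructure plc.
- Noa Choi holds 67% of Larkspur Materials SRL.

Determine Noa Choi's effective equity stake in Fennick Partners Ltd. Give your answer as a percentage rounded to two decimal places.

64.44%

Noa reaches Fennick along 4 paths.
Via Orbis → Ironvale: 40% × 32% × 5% = 0.64%.
Via Ironvale: 30% × 5% = 1.5%.
Via Orbis: 40% × 5% = 2%.
Via Larkspur: 67% × 90% = 60.3%.
Total: 0.64% + 1.5% + 2% + 60.3% = 64.44%.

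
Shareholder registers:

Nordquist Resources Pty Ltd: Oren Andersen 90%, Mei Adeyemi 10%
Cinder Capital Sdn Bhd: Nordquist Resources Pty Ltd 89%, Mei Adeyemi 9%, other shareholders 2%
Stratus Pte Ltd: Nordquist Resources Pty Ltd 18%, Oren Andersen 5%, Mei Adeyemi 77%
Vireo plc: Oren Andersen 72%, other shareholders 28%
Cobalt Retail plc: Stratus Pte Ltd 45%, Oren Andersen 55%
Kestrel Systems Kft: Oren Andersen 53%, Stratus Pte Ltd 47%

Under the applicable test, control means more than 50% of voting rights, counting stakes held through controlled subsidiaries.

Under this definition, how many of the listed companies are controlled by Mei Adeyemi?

1

Mei holds 77% of Stratus, so Mei controls Stratus.
No other company's threshold is met.
Mei controls 1 company.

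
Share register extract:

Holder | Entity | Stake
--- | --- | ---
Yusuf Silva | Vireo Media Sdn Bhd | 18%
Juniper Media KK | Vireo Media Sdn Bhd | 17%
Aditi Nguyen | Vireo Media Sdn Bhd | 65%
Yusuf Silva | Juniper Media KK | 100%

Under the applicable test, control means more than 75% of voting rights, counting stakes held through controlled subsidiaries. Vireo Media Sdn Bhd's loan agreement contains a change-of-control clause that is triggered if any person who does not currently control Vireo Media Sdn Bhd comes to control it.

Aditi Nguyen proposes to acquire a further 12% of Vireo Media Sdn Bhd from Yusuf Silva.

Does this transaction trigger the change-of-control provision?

The purchase adds only to Aditi's holdings (Yusuf's stake shrinks), so Aditi is the only person who could newly come to control Vireo.
Aditi's largest direct stake is 65% in Vireo, which does not meet the threshold, so Aditi controls no company.
In Vireo, Aditi's side holds only 65%, not > 75%.
So before the transaction, Aditi does not control Vireo.
After the purchase, Aditi's direct stake in Vireo rises to 65% + 12% = 77%, and Yusuf's stake falls to 6%.
Aditi holds 77% of Vireo, so Aditi controls Vireo.
Aditi did not control Vireo before and does after, so the clause is triggered.

Yes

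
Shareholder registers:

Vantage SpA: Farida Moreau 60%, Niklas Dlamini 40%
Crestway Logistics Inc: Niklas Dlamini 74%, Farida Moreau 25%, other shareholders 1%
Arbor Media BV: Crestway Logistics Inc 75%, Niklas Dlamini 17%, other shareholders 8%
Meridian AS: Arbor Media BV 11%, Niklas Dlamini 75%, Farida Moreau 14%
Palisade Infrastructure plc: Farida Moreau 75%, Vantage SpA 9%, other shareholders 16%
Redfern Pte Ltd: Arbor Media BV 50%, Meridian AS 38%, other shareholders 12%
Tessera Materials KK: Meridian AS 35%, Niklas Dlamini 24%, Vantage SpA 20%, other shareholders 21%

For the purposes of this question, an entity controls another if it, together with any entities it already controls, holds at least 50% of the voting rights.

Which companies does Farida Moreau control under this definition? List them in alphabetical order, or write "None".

Palisade Infrastructure plc, Vantage SpA

Farida holds 60% of Vantage, so Farida controls Vantage.
Farida and Vantage together hold 75% + 9% = 84% of Palisade, so Farida controls Palisade.
No other company's threshold is met.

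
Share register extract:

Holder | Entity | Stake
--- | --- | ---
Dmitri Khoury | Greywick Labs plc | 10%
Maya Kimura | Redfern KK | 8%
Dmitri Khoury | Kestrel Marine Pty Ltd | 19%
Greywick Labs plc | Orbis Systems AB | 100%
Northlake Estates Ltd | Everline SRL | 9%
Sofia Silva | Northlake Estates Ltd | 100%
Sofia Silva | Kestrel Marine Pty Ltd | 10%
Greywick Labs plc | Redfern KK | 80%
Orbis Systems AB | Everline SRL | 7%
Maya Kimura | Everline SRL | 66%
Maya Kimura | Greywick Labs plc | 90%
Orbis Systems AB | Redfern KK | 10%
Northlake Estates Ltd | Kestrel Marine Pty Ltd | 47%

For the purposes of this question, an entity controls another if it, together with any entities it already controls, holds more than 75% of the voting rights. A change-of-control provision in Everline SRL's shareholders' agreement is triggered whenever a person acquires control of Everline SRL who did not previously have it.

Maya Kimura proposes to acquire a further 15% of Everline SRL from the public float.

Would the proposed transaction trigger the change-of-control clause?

Yes

The purchase changes only Maya's holdings, so Maya is the only person who could newly come to control Everline.
Maya holds 90% of Greywick, so Maya controls Greywick.
Greywick holds 100% of Orbis, so Maya controls Orbis.
Greywick and Maya and Orbis together hold 80% + 8% + 10% = 98% of Redfern, so Maya controls Redfern.
In Everline, Maya's side holds only 7% + 66% = 73%, not > 75%.
So before the transaction, Maya does not control Everline.
After the purchase, Maya's direct stake in Everline rises to 66% + 15% = 81%.
Orbis and Maya together hold 7% + 81% = 88% of Everline, so Maya controls Everline.
Maya did not control Everline before and does after, so the clause is triggered.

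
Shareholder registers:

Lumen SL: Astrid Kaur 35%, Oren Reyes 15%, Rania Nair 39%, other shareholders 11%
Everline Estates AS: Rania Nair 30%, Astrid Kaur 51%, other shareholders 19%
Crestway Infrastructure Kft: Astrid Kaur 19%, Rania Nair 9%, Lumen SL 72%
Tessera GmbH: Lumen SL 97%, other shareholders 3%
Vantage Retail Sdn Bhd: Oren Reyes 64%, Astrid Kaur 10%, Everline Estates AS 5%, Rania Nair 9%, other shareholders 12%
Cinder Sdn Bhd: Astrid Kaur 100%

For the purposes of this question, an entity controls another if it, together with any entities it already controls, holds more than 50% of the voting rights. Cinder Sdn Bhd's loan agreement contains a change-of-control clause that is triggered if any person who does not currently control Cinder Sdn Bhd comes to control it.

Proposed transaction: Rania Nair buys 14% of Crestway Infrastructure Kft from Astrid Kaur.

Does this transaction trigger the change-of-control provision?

The purchase adds only to Rania's holdings (Astrid's stake shrinks), so Rania is the only person who could newly come to control Cinder.
Rania's largest direct stake is 39% in Lumen, which does not meet the threshold, so Rania controls no company.
Neither Rania nor any entity Rania controls holds any voting interest in Cinder.
So before the transaction, Rania does not control Cinder.
After the purchase, Rania's direct stake in Crestway rises to 9% + 14% = 23%, and Astrid's stake falls to 5%.
Rania's side now holds 23% of Crestway, not > 50%, so Rania still does not control Crestway.
After the transaction, neither Rania nor any entity Rania controls holds a voting interest in Cinder, so Rania still does not control it.
No new person acquires control, so the clause is not triggered.

No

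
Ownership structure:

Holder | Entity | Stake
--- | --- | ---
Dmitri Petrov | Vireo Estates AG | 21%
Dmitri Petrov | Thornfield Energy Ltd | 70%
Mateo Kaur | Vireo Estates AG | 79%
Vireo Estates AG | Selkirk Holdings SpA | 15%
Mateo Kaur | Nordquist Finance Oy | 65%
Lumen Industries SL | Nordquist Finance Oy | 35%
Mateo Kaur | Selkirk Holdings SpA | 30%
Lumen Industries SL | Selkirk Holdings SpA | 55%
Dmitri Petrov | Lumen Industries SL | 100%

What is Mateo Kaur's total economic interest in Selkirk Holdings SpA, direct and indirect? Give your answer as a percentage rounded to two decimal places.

41.85%

Mateo reaches Selkirk along 2 paths.
Direct stake: 30% = 30%.
Via Vireo: 79% × 15% = 11.85%.
Total: 30% + 11.85% = 41.85%.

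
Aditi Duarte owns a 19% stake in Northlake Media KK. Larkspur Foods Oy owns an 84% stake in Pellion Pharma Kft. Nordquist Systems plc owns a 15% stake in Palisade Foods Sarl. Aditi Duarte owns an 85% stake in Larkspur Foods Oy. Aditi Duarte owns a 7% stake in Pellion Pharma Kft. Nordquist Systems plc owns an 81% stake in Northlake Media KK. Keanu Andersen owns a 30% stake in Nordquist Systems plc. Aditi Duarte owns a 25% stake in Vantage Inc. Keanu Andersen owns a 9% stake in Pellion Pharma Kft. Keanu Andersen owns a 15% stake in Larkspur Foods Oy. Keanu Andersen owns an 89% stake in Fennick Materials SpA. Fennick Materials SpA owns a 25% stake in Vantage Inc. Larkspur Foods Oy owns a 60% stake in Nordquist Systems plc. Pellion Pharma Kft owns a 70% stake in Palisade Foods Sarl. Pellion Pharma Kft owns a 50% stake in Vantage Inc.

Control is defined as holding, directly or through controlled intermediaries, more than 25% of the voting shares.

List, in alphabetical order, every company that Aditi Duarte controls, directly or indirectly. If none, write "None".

Aditi holds 85% of Larkspur, so Aditi controls Larkspur.
Aditi and Larkspur together hold 7% + 84% = 91% of Pellion, so Aditi controls Pellion.
Larkspur holds 60% of Nordquist, so Aditi controls Nordquist.
Nordquist and Aditi together hold 81% + 19% = 100% of Northlake, so Aditi controls Northlake.
Aditi and Pellion together hold 25% + 50% = 75% of Vantage, so Aditi controls Vantage.
Pellion and Nordquist together hold 70% + 15% = 85% of Palisade, so Aditi controls Palisade.
No other company's threshold is met.

Larkspur Foods Oy, Nordquist Systems plc, Northlake Media KK, Palisade Foods Sarl, Pellion Pharma Kft, Vantage Inc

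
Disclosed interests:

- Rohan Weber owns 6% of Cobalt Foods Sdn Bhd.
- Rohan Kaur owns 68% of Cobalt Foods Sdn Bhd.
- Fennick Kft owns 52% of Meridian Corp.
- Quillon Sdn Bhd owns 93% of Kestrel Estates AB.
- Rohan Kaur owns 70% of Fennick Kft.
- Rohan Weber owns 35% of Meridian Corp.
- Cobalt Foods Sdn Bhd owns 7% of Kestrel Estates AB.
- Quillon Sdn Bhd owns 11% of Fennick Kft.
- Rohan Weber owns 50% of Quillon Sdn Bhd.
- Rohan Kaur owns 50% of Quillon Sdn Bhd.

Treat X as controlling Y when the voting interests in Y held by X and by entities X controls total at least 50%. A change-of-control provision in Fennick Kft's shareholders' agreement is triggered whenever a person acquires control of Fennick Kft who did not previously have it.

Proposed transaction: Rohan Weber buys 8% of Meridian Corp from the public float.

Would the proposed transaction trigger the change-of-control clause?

The purchase changes only Rohan Weber's holdings, so Rohan Weber is the only person who could newly come to control Fennick.
Rohan Weber holds 50% of Quillon, so Rohan Weber controls Quillon.
Quillon holds 93% of Kestrel, so Rohan Weber controls Kestrel.
In Fennick, Rohan Weber's side holds only 11%, not ≥ 50%.
So before the transaction, Rohan Weber does not control Fennick.
After the purchase, Rohan Weber's direct stake in Meridian rises to 35% + 8% = 43%.
Rohan Weber's side now holds 43% of Meridian, not ≥ 50%, so Rohan Weber still does not control Meridian.
After the transaction, Rohan Weber's side holds 11% of Fennick, not ≥ 50%, so Rohan Weber still does not control Fennick.
No new person acquires control, so the clause is not triggered.

No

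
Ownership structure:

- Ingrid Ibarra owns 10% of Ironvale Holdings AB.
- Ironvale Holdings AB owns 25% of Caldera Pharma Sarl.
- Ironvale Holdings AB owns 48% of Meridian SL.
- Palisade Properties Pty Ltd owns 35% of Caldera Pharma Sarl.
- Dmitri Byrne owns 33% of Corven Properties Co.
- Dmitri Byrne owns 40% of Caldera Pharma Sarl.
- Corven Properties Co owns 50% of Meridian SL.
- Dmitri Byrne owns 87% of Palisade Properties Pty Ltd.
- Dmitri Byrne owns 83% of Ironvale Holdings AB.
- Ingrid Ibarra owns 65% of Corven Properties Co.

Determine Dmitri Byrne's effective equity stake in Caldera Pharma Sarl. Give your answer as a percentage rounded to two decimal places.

91.20%

Dmitri reaches Caldera along 3 paths.
Via Ironvale: 83% × 25% = 20.75%.
Direct stake: 40% = 40%.
Via Palisade: 87% × 35% = 30.45%.
Total: 20.75% + 40% + 30.45% = 91.2%.
Rounded: 91.20%.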